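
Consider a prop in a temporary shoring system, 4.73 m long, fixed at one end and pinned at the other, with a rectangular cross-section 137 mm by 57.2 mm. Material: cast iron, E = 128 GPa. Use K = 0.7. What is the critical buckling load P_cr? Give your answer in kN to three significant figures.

P_cr ≈ 246 kN

Buckling occurs about the weak axis: I_min = h·b³/12 with b = 57.2 mm (the shorter side).
I_min = 137×57.2³/12 = 2.137×10^6 mm⁴
I = 2.137×10^6 mm⁴ = 2.137×10^-6 m⁴
Effective length L_e = K·L = 0.7 × 4.73 = 3.311 m
P_cr = π²EI / L_e² = π² × 128×10⁹ × 2.137×10^-6 / 3.311² = 2.462×10^5 N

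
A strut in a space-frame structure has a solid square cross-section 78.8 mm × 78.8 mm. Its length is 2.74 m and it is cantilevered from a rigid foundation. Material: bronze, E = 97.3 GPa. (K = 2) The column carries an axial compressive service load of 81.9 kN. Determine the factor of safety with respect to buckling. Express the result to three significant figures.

n ≈ 1.25

I = a⁴/12 = 78.8⁴/12 = 3.213×10^6 mm⁴
I = 3.213×10^6 mm⁴ = 3.213×10^-6 m⁴
Effective length L_e = K·L = 2 × 2.74 = 5.480 m
P_cr = π²EI / L_e² = π² × 97.3×10⁹ × 3.213×10^-6 / 5.480² = 1.027×10^5 N
Factor of safety n = P_cr / P = 102.75 / 81.9 = 1.25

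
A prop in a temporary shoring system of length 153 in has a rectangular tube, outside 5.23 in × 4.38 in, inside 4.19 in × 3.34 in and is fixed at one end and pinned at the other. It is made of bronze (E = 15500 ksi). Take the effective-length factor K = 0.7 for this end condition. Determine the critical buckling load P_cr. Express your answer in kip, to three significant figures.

Weak-axis I_min = (h_o·b_o³ − h_i·b_i³)/12 with b_o = 4.38, b_i = 3.340 in (shorter outer/inner sides).
I_min = (5.23×4.38³ − 4.190×3.340³)/12 = 23.61 in⁴
Effective length L_e = K·L = 0.7 × 153 = 107.1 in
P_cr = π²EI / L_e² = π² × 15500×10³ × 23.61 / 107.1² = 3.149×10^5 lb

P_cr ≈ 315 kip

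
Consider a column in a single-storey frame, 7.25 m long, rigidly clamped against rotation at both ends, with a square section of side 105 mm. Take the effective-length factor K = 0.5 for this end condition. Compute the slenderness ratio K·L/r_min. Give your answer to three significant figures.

λ ≈ 120

I = a⁴/12 = 105⁴/12 = 1.013×10^7 mm⁴
A = 1.103×10^4 mm²;  r_min = √(I/A) = √(1.013×10^7/1.103×10^4) = 30.31 mm
L_e = K·L = 0.5 × 7.25 m = 3.625 m = 3625.0 mm
λ = L_e / r_min = 3625.0 / 30.31 = 120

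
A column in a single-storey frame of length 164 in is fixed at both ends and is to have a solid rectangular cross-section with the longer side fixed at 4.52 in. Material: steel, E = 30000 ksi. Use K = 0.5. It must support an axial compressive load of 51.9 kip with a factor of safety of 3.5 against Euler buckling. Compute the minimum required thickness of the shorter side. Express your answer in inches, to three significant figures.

Required P_cr = n·P = 3.5 × 51.9 = 181.6 kip
L_e = K·L = 0.5 × 164 = 82.00 in
Required I = P_cr·L_e²/(π²E) = 1.817×10^5 × 82.00² / (π² × 3.00×10^7) = 4.125 in⁴
Rectangle, weak axis: I_min = h·b³/12 with h = 4.52 in fixed  ⇒  b = (12I/h)^(1/3) = 2.22 in

b ≈ 2.22 in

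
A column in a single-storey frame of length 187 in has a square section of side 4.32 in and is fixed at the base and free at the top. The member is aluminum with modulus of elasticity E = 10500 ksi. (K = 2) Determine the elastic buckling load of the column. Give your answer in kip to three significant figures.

P_cr ≈ 21.5 kip

I = a⁴/12 = 4.32⁴/12 = 29.02 in⁴
Effective length L_e = K·L = 2 × 187 = 374.0 in
P_cr = π²EI / L_e² = π² × 10500×10³ × 29.02 / 374.0² = 2.150×10^4 lb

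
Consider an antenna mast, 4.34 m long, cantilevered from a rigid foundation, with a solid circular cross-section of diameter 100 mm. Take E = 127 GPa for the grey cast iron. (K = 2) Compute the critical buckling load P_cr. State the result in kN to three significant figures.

P_cr ≈ 81.7 kN

I = πd⁴/64 = π×100⁴/64 = 4.909×10^6 mm⁴
I = 4.909×10^6 mm⁴ = 4.909×10^-6 m⁴
Effective length L_e = K·L = 2 × 4.34 = 8.680 m
P_cr = π²EI / L_e² = π² × 127×10⁹ × 4.909×10^-6 / 8.680² = 8.166×10^4 N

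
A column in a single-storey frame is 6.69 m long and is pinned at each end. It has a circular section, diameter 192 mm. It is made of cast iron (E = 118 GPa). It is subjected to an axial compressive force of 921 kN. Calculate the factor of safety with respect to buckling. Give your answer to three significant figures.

I = πd⁴/64 = π×192⁴/64 = 6.671×10^7 mm⁴
I = 6.671×10^7 mm⁴ = 6.671×10^-5 m⁴
Effective length L_e = K·L = 1 × 6.69 = 6.690 m
P_cr = π²EI / L_e² = π² × 118×10⁹ × 6.671×10^-5 / 6.690² = 1.736×10^6 N
Factor of safety n = P_cr / P = 1735.8 / 921 = 1.88

n ≈ 1.88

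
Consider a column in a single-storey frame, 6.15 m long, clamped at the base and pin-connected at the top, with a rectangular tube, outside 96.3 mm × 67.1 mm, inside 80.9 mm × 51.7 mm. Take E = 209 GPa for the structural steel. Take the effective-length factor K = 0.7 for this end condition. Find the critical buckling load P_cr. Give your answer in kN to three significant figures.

P_cr ≈ 166 kN

Weak-axis I_min = (h_o·b_o³ − h_i·b_i³)/12 with b_o = 67.1, b_i = 51.70 mm (shorter outer/inner sides).
I_min = (96.3×67.1³ − 80.90×51.70³)/12 = 1.493×10^6 mm⁴
I = 1.493×10^6 mm⁴ = 1.493×10^-6 m⁴
Effective length L_e = K·L = 0.7 × 6.15 = 4.305 m
P_cr = π²EI / L_e² = π² × 209×10⁹ × 1.493×10^-6 / 4.305² = 1.662×10^5 N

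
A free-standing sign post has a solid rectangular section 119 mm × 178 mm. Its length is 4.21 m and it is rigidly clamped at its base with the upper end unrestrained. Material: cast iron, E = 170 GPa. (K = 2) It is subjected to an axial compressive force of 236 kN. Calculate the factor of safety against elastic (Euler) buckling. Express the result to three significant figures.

n ≈ 2.51

Buckling occurs about the weak axis: I_min = h·b³/12 with b = 119 mm (the shorter side).
I_min = 178×119³/12 = 2.500×10^7 mm⁴
I = 2.500×10^7 mm⁴ = 2.500×10^-5 m⁴
Effective length L_e = K·L = 2 × 4.21 = 8.420 m
P_cr = π²EI / L_e² = π² × 170×10⁹ × 2.500×10^-5 / 8.420² = 5.916×10^5 N
Factor of safety n = P_cr / P = 591.57 / 236 = 2.51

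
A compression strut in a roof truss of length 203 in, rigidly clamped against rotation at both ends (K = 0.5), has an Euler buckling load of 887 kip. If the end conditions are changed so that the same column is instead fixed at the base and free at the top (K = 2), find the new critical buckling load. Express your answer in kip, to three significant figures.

P_cr ≈ 55.4 kip

P_cr ∝ 1/K², so P_cr,new = P_cr,old × (K_old/K_new)² = 887 × (0.5/2)²
= 887 × 0.06250 = 55.4 kip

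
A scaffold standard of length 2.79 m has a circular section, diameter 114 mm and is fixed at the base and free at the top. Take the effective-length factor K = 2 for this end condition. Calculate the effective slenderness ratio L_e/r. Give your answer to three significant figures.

For a solid circle r = d/4 = 114/4 = 28.50 mm
L_e = K·L = 2 × 2.79 m = 5.580 m = 5580.0 mm
λ = L_e / r_min = 5580.0 / 28.50 = 196

λ ≈ 196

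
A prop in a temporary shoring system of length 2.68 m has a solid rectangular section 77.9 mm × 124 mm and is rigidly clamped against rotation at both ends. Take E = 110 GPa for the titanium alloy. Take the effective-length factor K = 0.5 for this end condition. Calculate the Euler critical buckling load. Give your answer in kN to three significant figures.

Buckling occurs about the weak axis: I_min = h·b³/12 with b = 77.9 mm (the shorter side).
I_min = 124×77.9³/12 = 4.885×10^6 mm⁴
I = 4.885×10^6 mm⁴ = 4.885×10^-6 m⁴
Effective length L_e = K·L = 0.5 × 2.68 = 1.340 m
P_cr = π²EI / L_e² = π² × 110×10⁹ × 4.885×10^-6 / 1.340² = 2.953×10^6 N

P_cr ≈ 2950 kN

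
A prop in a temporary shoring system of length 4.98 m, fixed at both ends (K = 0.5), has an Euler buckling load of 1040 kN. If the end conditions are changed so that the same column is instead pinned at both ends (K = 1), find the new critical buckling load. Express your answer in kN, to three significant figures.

P_cr ∝ 1/K², so P_cr,new = P_cr,old × (K_old/K_new)² = 1040 × (0.5/1)²
= 1040 × 0.2500 = 260 kN

P_cr ≈ 260 kN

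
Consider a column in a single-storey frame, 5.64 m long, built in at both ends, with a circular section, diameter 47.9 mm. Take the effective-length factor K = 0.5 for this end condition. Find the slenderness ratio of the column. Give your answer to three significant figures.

λ ≈ 235

I = πd⁴/64 = π×47.9⁴/64 = 2.584×10^5 mm⁴
A = 1.802×10^3 mm²;  r_min = √(I/A) = √(2.584×10^5/1.802×10^3) = 11.98 mm
L_e = K·L = 0.5 × 5.64 m = 2.820 m = 2820.0 mm
λ = L_e / r_min = 2820.0 / 11.98 = 235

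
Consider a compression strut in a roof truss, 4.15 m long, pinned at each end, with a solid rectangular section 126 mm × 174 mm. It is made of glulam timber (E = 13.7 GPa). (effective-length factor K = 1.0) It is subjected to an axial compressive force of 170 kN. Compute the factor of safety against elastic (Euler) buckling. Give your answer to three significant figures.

n ≈ 1.34

Buckling occurs about the weak axis: I_min = h·b³/12 with b = 126 mm (the shorter side).
I_min = 174×126³/12 = 2.901×10^7 mm⁴
I = 2.901×10^7 mm⁴ = 2.901×10^-5 m⁴
Effective length L_e = K·L = 1 × 4.15 = 4.150 m
P_cr = π²EI / L_e² = π² × 13.7×10⁹ × 2.901×10^-5 / 4.150² = 2.277×10^5 N
Factor of safety n = P_cr / P = 227.72 / 170 = 1.34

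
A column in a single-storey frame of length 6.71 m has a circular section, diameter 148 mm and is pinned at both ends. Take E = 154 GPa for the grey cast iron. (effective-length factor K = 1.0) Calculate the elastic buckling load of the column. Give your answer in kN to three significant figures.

I = πd⁴/64 = π×148⁴/64 = 2.355×10^7 mm⁴
I = 2.355×10^7 mm⁴ = 2.355×10^-5 m⁴
Effective length L_e = K·L = 1 × 6.71 = 6.710 m
P_cr = π²EI / L_e² = π² × 154×10⁹ × 2.355×10^-5 / 6.710² = 7.950×10^5 N

P_cr ≈ 795 kN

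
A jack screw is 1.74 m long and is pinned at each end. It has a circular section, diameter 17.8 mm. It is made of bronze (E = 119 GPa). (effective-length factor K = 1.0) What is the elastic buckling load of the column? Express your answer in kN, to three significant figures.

I = πd⁴/64 = π×17.8⁴/64 = 4.928×10^3 mm⁴
I = 4.928×10^3 mm⁴ = 4.928×10^-9 m⁴
Effective length L_e = K·L = 1 × 1.74 = 1.740 m
P_cr = π²EI / L_e² = π² × 119×10⁹ × 4.928×10^-9 / 1.740² = 1.912×10^3 N

P_cr ≈ 1.91 kN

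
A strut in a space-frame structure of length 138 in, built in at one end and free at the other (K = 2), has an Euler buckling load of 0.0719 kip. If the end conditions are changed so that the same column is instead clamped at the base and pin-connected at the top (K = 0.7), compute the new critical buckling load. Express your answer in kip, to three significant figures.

P_cr ≈ 0.587 kip

P_cr ∝ 1/K², so P_cr,new = P_cr,old × (K_old/K_new)² = 0.0719 × (2/0.7)²
= 0.0719 × 8.163 = 0.587 kip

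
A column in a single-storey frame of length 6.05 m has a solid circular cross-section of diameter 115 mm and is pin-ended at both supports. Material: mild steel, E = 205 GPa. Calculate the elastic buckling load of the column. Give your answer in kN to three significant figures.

P_cr ≈ 475 kN

I = πd⁴/64 = π×115⁴/64 = 8.585×10^6 mm⁴
I = 8.585×10^6 mm⁴ = 8.585×10^-6 m⁴
Effective length L_e = K·L = 1 × 6.05 = 6.050 m
P_cr = π²EI / L_e² = π² × 205×10⁹ × 8.585×10^-6 / 6.050² = 4.746×10^5 N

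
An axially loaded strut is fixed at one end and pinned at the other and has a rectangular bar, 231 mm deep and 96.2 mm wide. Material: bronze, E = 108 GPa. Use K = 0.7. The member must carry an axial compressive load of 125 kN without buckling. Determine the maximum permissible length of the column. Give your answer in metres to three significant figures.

Buckling occurs about the weak axis: I_min = h·b³/12 with b = 96.2 mm (the shorter side).
I_min = 231×96.2³/12 = 1.714×10^7 mm⁴
I = 1.714×10^-5 m⁴
At the buckling limit P_cr = P = 1.250×10^5 N
From P_cr = π²EI/(K·L)²:  L = (1/K)·√(π²EI/P_cr) = (1/0.7)·√(π²×1.08×10^11×1.714×10^-5/1.250×10^5)
L = 17.3 m

L_max ≈ 17.3 m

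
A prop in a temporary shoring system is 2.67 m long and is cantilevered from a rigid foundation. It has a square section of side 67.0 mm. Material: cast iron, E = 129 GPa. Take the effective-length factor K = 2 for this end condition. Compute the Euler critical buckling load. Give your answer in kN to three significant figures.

P_cr ≈ 75.0 kN

I = a⁴/12 = 67.0⁴/12 = 1.679×10^6 mm⁴
I = 1.679×10^6 mm⁴ = 1.679×10^-6 m⁴
Effective length L_e = K·L = 2 × 2.67 = 5.340 m
P_cr = π²EI / L_e² = π² × 129×10⁹ × 1.679×10^-6 / 5.340² = 7.498×10^4 N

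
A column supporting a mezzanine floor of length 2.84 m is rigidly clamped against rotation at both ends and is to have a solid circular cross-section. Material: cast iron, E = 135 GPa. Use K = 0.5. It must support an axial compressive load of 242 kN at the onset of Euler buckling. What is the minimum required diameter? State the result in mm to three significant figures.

d ≈ 52.3 mm

L_e = K·L = 0.5 × 2.84 = 1.420 m
Required I = P_cr·L_e²/(π²E) = 2.420×10^5 × 1.420² / (π² × 1.35×10^11) = 3.662×10^-7 m⁴
I_req = 3.662×10^5 mm⁴
Solid circle: I = πd⁴/64  ⇒  d = (64I/π)^(1/4) = (64×3.662×10^5/π)^(1/4) = 52.3 mm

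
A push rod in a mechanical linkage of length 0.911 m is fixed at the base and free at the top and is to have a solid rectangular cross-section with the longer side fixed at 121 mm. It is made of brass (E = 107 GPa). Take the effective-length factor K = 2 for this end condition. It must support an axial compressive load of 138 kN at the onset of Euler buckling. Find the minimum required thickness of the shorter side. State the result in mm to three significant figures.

b ≈ 35.0 mm

L_e = K·L = 2 × 0.911 = 1.822 m
Required I = P_cr·L_e²/(π²E) = 1.380×10^5 × 1.822² / (π² × 1.07×10^11) = 4.338×10^-7 m⁴
I_req = 4.338×10^5 mm⁴
Rectangle, weak axis: I_min = h·b³/12 with h = 121 mm fixed  ⇒  b = (12I/h)^(1/3) = 35.0 mm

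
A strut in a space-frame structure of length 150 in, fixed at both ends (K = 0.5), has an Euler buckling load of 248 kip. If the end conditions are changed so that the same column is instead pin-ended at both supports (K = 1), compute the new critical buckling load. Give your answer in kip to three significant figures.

P_cr ∝ 1/K², so P_cr,new = P_cr,old × (K_old/K_new)² = 248 × (0.5/1)²
= 248 × 0.2500 = 62.0 kip

P_cr ≈ 62.0 kip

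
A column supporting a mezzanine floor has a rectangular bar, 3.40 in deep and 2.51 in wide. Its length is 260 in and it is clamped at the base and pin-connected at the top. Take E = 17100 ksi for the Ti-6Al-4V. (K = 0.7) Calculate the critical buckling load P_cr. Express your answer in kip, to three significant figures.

P_cr ≈ 22.8 kip

Buckling occurs about the weak axis: I_min = h·b³/12 with b = 2.51 in (the shorter side).
I_min = 3.40×2.51³/12 = 4.480 in⁴
Effective length L_e = K·L = 0.7 × 260 = 182.0 in
P_cr = π²EI / L_e² = π² × 17100×10³ × 4.480 / 182.0² = 2.283×10^4 lb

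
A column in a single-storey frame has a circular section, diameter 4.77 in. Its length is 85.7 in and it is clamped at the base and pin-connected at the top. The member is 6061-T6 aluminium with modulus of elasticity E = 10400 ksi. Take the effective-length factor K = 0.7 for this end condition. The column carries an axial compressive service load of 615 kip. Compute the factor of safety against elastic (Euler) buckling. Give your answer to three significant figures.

n ≈ 1.18

I = πd⁴/64 = π×4.77⁴/64 = 25.41 in⁴
Effective length L_e = K·L = 0.7 × 85.7 = 59.99 in
P_cr = π²EI / L_e² = π² × 10400×10³ × 25.41 / 59.99² = 7.248×10^5 lb
Factor of safety n = P_cr / P = 724.80 / 615 = 1.18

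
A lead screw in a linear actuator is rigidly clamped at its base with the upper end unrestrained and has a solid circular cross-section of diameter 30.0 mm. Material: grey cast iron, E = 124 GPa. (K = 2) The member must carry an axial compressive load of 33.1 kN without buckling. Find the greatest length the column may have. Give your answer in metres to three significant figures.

I = πd⁴/64 = π×30.0⁴/64 = 3.976×10^4 mm⁴
I = 3.976×10^-8 m⁴
At the buckling limit P_cr = P = 3.310×10^4 N
From P_cr = π²EI/(K·L)²:  L = (1/K)·√(π²EI/P_cr) = (1/2)·√(π²×1.24×10^11×3.976×10^-8/3.310×10^4)
L = 0.606 m

L_max ≈ 0.606 m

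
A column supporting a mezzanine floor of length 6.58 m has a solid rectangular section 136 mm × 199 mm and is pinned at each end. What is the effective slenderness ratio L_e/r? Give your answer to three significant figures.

Buckling occurs about the weak axis: I_min = h·b³/12 with b = 136 mm (the shorter side).
I_min = 199×136³/12 = 4.171×10^7 mm⁴
A = 2.706×10^4 mm²;  r_min = √(I/A) = √(4.171×10^7/2.706×10^4) = 39.26 mm
L_e = K·L = 1 × 6.58 m = 6.580 m = 6580.0 mm
λ = L_e / r_min = 6580.0 / 39.26 = 168

λ ≈ 168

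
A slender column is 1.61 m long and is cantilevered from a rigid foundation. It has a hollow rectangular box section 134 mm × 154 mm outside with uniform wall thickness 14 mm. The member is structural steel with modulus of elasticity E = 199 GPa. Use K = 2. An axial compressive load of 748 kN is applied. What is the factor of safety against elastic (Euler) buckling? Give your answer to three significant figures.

Inner dimensions: h_i = 154 − 2×14 = 126.0 mm, b_i = 134 − 2×14 = 106.0 mm
Weak-axis I_min = (h_o·b_o³ − h_i·b_i³)/12 with b_o = 134, b_i = 106.0 mm (shorter outer/inner sides).
I_min = (154×134³ − 126.0×106.0³)/12 = 1.837×10^7 mm⁴
I = 1.837×10^7 mm⁴ = 1.837×10^-5 m⁴
Effective length L_e = K·L = 2 × 1.61 = 3.220 m
P_cr = π²EI / L_e² = π² × 199×10⁹ × 1.837×10^-5 / 3.220² = 3.480×10^6 N
Factor of safety n = P_cr / P = 3480.3 / 748 = 4.65

n ≈ 4.65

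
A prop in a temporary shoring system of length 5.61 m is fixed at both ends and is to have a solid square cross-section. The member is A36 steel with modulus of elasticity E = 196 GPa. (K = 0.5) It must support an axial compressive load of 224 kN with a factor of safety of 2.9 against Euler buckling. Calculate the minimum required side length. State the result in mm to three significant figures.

Required P_cr = n·P = 2.9 × 224 = 649.6 kN
L_e = K·L = 0.5 × 5.61 = 2.805 m
Required I = P_cr·L_e²/(π²E) = 6.496×10^5 × 2.805² / (π² × 1.96×10^11) = 2.642×10^-6 m⁴
I_req = 2.642×10^6 mm⁴
Solid square: I = a⁴/12  ⇒  a = (12I)^(1/4) = (12×2.642×10^6)^(1/4) = 75.0 mm

a ≈ 75.0 mm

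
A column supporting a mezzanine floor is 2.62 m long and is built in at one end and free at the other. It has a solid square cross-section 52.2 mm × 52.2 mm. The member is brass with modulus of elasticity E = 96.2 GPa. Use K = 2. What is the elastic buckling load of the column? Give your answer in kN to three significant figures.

P_cr ≈ 21.4 kN

I = a⁴/12 = 52.2⁴/12 = 6.187×10^5 mm⁴
I = 6.187×10^5 mm⁴ = 6.187×10^-7 m⁴
Effective length L_e = K·L = 2 × 2.62 = 5.240 m
P_cr = π²EI / L_e² = π² × 96.2×10⁹ × 6.187×10^-7 / 5.240² = 2.140×10^4 N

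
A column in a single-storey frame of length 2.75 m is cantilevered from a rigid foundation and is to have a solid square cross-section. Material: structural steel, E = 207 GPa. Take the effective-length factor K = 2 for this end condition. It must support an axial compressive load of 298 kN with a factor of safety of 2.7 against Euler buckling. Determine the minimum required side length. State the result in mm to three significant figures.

Required P_cr = n·P = 2.7 × 298 = 804.6 kN
L_e = K·L = 2 × 2.75 = 5.500 m
Required I = P_cr·L_e²/(π²E) = 8.046×10^5 × 5.500² / (π² × 2.07×10^11) = 1.191×10^-5 m⁴
I_req = 1.191×10^7 mm⁴
Solid square: I = a⁴/12  ⇒  a = (12I)^(1/4) = (12×1.191×10^7)^(1/4) = 109 mm

a ≈ 109 mm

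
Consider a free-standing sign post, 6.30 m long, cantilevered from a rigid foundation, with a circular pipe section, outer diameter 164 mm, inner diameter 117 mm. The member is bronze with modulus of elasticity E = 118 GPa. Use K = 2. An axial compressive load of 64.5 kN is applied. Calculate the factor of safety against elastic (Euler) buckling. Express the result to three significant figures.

d_o = 164 mm, d_i = 117 mm
I = π(d_o⁴ − d_i⁴)/64 = π(164⁴ − 117.0⁴)/64 = 2.631×10^7 mm⁴
I = 2.631×10^7 mm⁴ = 2.631×10^-5 m⁴
Effective length L_e = K·L = 2 × 6.30 = 12.60 m
P_cr = π²EI / L_e² = π² × 118×10⁹ × 2.631×10^-5 / 12.60² = 1.930×10^5 N
Factor of safety n = P_cr / P = 193.01 / 64.5 = 2.99

n ≈ 2.99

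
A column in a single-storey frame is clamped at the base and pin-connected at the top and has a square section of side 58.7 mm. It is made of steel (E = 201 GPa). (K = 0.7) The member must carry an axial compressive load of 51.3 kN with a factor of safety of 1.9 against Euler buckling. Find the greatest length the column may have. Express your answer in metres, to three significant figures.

L_max ≈ 6.41 m

I = a⁴/12 = 58.7⁴/12 = 9.894×10^5 mm⁴
I = 9.894×10^-7 m⁴
Required critical load P_cr = n·P = 1.9 × 51.3 = 97.47 kN = 9.747×10^4 N
From P_cr = π²EI/(K·L)²:  L = (1/K)·√(π²EI/P_cr) = (1/0.7)·√(π²×2.01×10^11×9.894×10^-7/9.747×10^4)
L = 6.41 m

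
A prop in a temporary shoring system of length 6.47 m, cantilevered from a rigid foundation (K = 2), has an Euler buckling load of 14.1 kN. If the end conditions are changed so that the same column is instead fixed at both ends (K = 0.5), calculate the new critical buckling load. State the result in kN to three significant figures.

P_cr ≈ 226 kN

P_cr ∝ 1/K², so P_cr,new = P_cr,old × (K_old/K_new)² = 14.1 × (2/0.5)²
= 14.1 × 16.00 = 226 kN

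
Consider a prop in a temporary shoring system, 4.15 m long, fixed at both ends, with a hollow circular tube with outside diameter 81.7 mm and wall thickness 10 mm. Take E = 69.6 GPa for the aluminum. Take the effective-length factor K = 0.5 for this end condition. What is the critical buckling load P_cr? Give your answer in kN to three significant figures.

P_cr ≈ 235 kN

Inner diameter d_i = 81.7 − 2×10 = 61.70 mm
I = π(d_o⁴ − d_i⁴)/64 = π(81.7⁴ − 61.70⁴)/64 = 1.476×10^6 mm⁴
I = 1.476×10^6 mm⁴ = 1.476×10^-6 m⁴
Effective length L_e = K·L = 0.5 × 4.15 = 2.075 m
P_cr = π²EI / L_e² = π² × 69.6×10⁹ × 1.476×10^-6 / 2.075² = 2.354×10^5 N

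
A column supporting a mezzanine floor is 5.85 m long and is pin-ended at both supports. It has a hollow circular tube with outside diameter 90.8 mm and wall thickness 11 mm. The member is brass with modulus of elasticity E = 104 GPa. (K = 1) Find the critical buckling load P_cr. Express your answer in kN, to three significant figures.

P_cr ≈ 67.1 kN

Inner diameter d_i = 90.8 − 2×11 = 68.80 mm
I = π(d_o⁴ − d_i⁴)/64 = π(90.8⁴ − 68.80⁴)/64 = 2.237×10^6 mm⁴
I = 2.237×10^6 mm⁴ = 2.237×10^-6 m⁴
Effective length L_e = K·L = 1 × 5.85 = 5.850 m
P_cr = π²EI / L_e² = π² × 104×10⁹ × 2.237×10^-6 / 5.850² = 6.709×10^4 N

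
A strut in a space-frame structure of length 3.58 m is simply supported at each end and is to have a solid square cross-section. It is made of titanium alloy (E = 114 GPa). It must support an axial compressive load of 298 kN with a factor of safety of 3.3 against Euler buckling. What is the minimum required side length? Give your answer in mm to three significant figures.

a ≈ 108 mm

Required P_cr = n·P = 3.3 × 298 = 983.4 kN
L_e = K·L = 1 × 3.58 = 3.580 m
Required I = P_cr·L_e²/(π²E) = 9.834×10^5 × 3.580² / (π² × 1.14×10^11) = 1.120×10^-5 m⁴
I_req = 1.120×10^7 mm⁴
Solid square: I = a⁴/12  ⇒  a = (12I)^(1/4) = (12×1.120×10^7)^(1/4) = 108 mm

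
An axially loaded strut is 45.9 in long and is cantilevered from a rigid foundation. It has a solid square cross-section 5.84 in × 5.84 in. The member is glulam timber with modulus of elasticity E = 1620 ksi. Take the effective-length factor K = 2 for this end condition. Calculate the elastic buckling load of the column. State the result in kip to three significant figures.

I = a⁴/12 = 5.84⁴/12 = 96.93 in⁴
Effective length L_e = K·L = 2 × 45.9 = 91.80 in
P_cr = π²EI / L_e² = π² × 1620×10³ × 96.93 / 91.80² = 1.839×10^5 lb

P_cr ≈ 184 kip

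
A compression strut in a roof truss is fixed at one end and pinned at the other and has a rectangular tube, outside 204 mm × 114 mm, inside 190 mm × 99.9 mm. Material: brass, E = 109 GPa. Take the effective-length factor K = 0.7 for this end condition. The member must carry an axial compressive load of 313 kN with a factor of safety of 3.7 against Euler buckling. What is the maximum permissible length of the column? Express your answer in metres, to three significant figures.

L_max ≈ 4.22 m

Weak-axis I_min = (h_o·b_o³ − h_i·b_i³)/12 with b_o = 114, b_i = 99.90 mm (shorter outer/inner sides).
I_min = (204×114³ − 190.0×99.90³)/12 = 9.400×10^6 mm⁴
I = 9.400×10^-6 m⁴
Required critical load P_cr = n·P = 3.7 × 313 = 1158 kN = 1.158×10^6 N
From P_cr = π²EI/(K·L)²:  L = (1/K)·√(π²EI/P_cr) = (1/0.7)·√(π²×1.09×10^11×9.400×10^-6/1.158×10^6)
L = 4.22 m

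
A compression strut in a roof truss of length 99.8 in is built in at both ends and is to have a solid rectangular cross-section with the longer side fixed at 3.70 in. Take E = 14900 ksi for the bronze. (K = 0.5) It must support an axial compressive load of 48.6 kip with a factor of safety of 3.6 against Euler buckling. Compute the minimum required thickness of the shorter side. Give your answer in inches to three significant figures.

Required P_cr = n·P = 3.6 × 48.6 = 175.0 kip
L_e = K·L = 0.5 × 99.8 = 49.90 in
Required I = P_cr·L_e²/(π²E) = 1.750×10^5 × 49.90² / (π² × 1.49×10^7) = 2.962 in⁴
Rectangle, weak axis: I_min = h·b³/12 with h = 3.70 in fixed  ⇒  b = (12I/h)^(1/3) = 2.13 in

b ≈ 2.13 in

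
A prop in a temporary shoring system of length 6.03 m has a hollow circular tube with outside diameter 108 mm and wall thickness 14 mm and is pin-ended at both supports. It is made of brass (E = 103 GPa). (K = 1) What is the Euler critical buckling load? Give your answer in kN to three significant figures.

P_cr ≈ 130 kN

Inner diameter d_i = 108 − 2×14 = 80.00 mm
I = π(d_o⁴ − d_i⁴)/64 = π(108⁴ − 80.00⁴)/64 = 4.668×10^6 mm⁴
I = 4.668×10^6 mm⁴ = 4.668×10^-6 m⁴
Effective length L_e = K·L = 1 × 6.03 = 6.030 m
P_cr = π²EI / L_e² = π² × 103×10⁹ × 4.668×10^-6 / 6.030² = 1.305×10^5 N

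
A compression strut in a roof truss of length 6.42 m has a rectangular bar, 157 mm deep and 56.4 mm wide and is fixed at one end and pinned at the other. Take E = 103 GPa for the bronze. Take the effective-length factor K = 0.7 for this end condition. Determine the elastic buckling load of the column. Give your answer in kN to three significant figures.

Buckling occurs about the weak axis: I_min = h·b³/12 with b = 56.4 mm (the shorter side).
I_min = 157×56.4³/12 = 2.347×10^6 mm⁴
I = 2.347×10^6 mm⁴ = 2.347×10^-6 m⁴
Effective length L_e = K·L = 0.7 × 6.42 = 4.494 m
P_cr = π²EI / L_e² = π² × 103×10⁹ × 2.347×10^-6 / 4.494² = 1.181×10^5 N

P_cr ≈ 118 kN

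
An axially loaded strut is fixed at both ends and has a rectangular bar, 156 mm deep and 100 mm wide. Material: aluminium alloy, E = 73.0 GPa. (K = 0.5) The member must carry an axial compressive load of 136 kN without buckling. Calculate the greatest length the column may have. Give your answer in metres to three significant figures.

L_max ≈ 16.6 m

Buckling occurs about the weak axis: I_min = h·b³/12 with b = 100 mm (the shorter side).
I_min = 156×100³/12 = 1.300×10^7 mm⁴
I = 1.300×10^-5 m⁴
At the buckling limit P_cr = P = 1.360×10^5 N
From P_cr = π²EI/(K·L)²:  L = (1/K)·√(π²EI/P_cr) = (1/0.5)·√(π²×7.30×10^10×1.300×10^-5/1.360×10^5)
L = 16.6 m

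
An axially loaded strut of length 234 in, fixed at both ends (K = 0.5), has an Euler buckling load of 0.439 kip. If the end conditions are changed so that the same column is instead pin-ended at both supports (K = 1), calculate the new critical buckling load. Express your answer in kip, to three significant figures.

P_cr ≈ 0.110 kip

P_cr ∝ 1/K², so P_cr,new = P_cr,old × (K_old/K_new)² = 0.439 × (0.5/1)²
= 0.439 × 0.2500 = 0.110 kip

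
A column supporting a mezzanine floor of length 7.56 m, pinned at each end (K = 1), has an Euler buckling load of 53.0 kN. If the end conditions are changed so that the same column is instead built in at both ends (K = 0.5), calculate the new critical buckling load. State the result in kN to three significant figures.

P_cr ∝ 1/K², so P_cr,new = P_cr,old × (K_old/K_new)² = 53.0 × (1/0.5)²
= 53.0 × 4.000 = 212 kN

P_cr ≈ 212 kN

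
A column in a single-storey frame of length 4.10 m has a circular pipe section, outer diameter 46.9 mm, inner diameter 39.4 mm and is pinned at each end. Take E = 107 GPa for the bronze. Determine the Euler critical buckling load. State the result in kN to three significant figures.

d_o = 46.9 mm, d_i = 39.4 mm
I = π(d_o⁴ − d_i⁴)/64 = π(46.9⁴ − 39.40⁴)/64 = 1.192×10^5 mm⁴
I = 1.192×10^5 mm⁴ = 1.192×10^-7 m⁴
Effective length L_e = K·L = 1 × 4.10 = 4.100 m
P_cr = π²EI / L_e² = π² × 107×10⁹ × 1.192×10^-7 / 4.100² = 7.489×10^3 N

P_cr ≈ 7.49 kN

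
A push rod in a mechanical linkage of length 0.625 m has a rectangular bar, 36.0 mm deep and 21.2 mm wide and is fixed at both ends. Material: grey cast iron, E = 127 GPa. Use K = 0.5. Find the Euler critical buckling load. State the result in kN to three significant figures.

P_cr ≈ 367 kN

Buckling occurs about the weak axis: I_min = h·b³/12 with b = 21.2 mm (the shorter side).
I_min = 36.0×21.2³/12 = 2.858×10^4 mm⁴
I = 2.858×10^4 mm⁴ = 2.858×10^-8 m⁴
Effective length L_e = K·L = 0.5 × 0.625 = 0.3125 m
P_cr = π²EI / L_e² = π² × 127×10⁹ × 2.858×10^-8 / 0.3125² = 3.669×10^5 N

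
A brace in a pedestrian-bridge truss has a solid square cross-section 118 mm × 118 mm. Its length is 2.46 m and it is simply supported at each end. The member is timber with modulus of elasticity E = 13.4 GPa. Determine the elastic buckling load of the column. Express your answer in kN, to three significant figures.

P_cr ≈ 353 kN

I = a⁴/12 = 118⁴/12 = 1.616×10^7 mm⁴
I = 1.616×10^7 mm⁴ = 1.616×10^-5 m⁴
Effective length L_e = K·L = 1 × 2.46 = 2.460 m
P_cr = π²EI / L_e² = π² × 13.4×10⁹ × 1.616×10^-5 / 2.460² = 3.531×10^5 N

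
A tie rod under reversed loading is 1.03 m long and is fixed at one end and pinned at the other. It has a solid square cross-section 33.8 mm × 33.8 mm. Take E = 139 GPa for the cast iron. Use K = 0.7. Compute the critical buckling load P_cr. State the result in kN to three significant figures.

I = a⁴/12 = 33.8⁴/12 = 1.088×10^5 mm⁴
I = 1.088×10^5 mm⁴ = 1.088×10^-7 m⁴
Effective length L_e = K·L = 0.7 × 1.03 = 0.7210 m
P_cr = π²EI / L_e² = π² × 139×10⁹ × 1.088×10^-7 / 0.7210² = 2.870×10^5 N

P_cr ≈ 287 kN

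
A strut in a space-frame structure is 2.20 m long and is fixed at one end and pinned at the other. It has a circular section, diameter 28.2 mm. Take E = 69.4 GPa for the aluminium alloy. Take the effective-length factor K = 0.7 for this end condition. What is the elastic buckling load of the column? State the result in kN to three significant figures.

P_cr ≈ 8.97 kN

I = πd⁴/64 = π×28.2⁴/64 = 3.104×10^4 mm⁴
I = 3.104×10^4 mm⁴ = 3.104×10^-8 m⁴
Effective length L_e = K·L = 0.7 × 2.20 = 1.540 m
P_cr = π²EI / L_e² = π² × 69.4×10⁹ × 3.104×10^-8 / 1.540² = 8.966×10^3 N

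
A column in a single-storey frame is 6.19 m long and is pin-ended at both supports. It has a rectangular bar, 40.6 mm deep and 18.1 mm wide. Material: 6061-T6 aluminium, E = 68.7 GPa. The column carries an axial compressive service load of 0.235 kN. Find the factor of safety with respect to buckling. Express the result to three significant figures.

Buckling occurs about the weak axis: I_min = h·b³/12 with b = 18.1 mm (the shorter side).
I_min = 40.6×18.1³/12 = 2.006×10^4 mm⁴
I = 2.006×10^4 mm⁴ = 2.006×10^-8 m⁴
Effective length L_e = K·L = 1 × 6.19 = 6.190 m
P_cr = π²EI / L_e² = π² × 68.7×10⁹ × 2.006×10^-8 / 6.190² = 355.0 N
Factor of safety n = P_cr / P = 0.35502 / 0.235 = 1.51

n ≈ 1.51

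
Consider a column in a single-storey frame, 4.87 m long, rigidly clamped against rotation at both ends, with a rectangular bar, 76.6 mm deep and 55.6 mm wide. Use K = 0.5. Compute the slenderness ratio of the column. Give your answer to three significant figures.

λ ≈ 152

For a rectangle r_min = b/√12 = 55.6/√12 = 16.05 mm
L_e = K·L = 0.5 × 4.87 m = 2.435 m = 2435.0 mm
λ = L_e / r_min = 2435.0 / 16.05 = 152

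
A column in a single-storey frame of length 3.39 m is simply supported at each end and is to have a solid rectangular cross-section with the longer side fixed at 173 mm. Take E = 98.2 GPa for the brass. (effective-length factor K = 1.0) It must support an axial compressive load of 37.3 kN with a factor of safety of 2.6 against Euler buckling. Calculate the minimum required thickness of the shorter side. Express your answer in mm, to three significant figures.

b ≈ 43.0 mm

Required P_cr = n·P = 2.6 × 37.3 = 96.98 kN
L_e = K·L = 1 × 3.39 = 3.390 m
Required I = P_cr·L_e²/(π²E) = 9.698×10^4 × 3.390² / (π² × 9.82×10^10) = 1.150×10^-6 m⁴
I_req = 1.150×10^6 mm⁴
Rectangle, weak axis: I_min = h·b³/12 with h = 173 mm fixed  ⇒  b = (12I/h)^(1/3) = 43.0 mm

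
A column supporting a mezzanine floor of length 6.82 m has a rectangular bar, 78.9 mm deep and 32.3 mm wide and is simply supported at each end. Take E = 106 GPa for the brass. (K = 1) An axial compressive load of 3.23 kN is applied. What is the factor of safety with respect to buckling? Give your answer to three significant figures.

n ≈ 1.54

Buckling occurs about the weak axis: I_min = h·b³/12 with b = 32.3 mm (the shorter side).
I_min = 78.9×32.3³/12 = 2.216×10^5 mm⁴
I = 2.216×10^5 mm⁴ = 2.216×10^-7 m⁴
Effective length L_e = K·L = 1 × 6.82 = 6.820 m
P_cr = π²EI / L_e² = π² × 106×10⁹ × 2.216×10^-7 / 6.820² = 4.984×10^3 N
Factor of safety n = P_cr / P = 4.9836 / 3.23 = 1.54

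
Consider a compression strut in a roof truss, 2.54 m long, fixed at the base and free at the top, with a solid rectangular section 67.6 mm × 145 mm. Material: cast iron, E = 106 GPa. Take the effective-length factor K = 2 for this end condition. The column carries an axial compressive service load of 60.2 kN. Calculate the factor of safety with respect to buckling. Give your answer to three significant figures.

n ≈ 2.51

Buckling occurs about the weak axis: I_min = h·b³/12 with b = 67.6 mm (the shorter side).
I_min = 145×67.6³/12 = 3.733×10^6 mm⁴
I = 3.733×10^6 mm⁴ = 3.733×10^-6 m⁴
Effective length L_e = K·L = 2 × 2.54 = 5.080 m
P_cr = π²EI / L_e² = π² × 106×10⁹ × 3.733×10^-6 / 5.080² = 1.513×10^5 N
Factor of safety n = P_cr / P = 151.32 / 60.2 = 2.51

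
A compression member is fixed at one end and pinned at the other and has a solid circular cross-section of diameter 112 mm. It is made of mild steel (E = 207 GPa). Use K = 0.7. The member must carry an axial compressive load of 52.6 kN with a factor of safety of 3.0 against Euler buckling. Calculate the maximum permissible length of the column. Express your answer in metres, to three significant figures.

I = πd⁴/64 = π×112⁴/64 = 7.724×10^6 mm⁴
I = 7.724×10^-6 m⁴
Required critical load P_cr = n·P = 3.0 × 52.6 = 157.8 kN = 1.578×10^5 N
From P_cr = π²EI/(K·L)²:  L = (1/K)·√(π²EI/P_cr) = (1/0.7)·√(π²×2.07×10^11×7.724×10^-6/1.578×10^5)
L = 14.3 m

L_max ≈ 14.3 m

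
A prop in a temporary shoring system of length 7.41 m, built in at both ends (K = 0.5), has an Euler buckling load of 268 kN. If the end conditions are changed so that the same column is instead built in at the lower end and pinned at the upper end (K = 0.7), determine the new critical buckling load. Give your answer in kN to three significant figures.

P_cr ≈ 137 kN

P_cr ∝ 1/K², so P_cr,new = P_cr,old × (K_old/K_new)² = 268 × (0.5/0.7)²
= 268 × 0.5102 = 137 kN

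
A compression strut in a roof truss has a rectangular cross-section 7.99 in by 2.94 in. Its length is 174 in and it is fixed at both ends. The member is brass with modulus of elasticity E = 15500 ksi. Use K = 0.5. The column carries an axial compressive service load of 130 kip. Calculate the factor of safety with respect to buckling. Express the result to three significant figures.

n ≈ 2.63

Buckling occurs about the weak axis: I_min = h·b³/12 with b = 2.94 in (the shorter side).
I_min = 7.99×2.94³/12 = 16.92 in⁴
Effective length L_e = K·L = 0.5 × 174 = 87.00 in
P_cr = π²EI / L_e² = π² × 15500×10³ × 16.92 / 87.00² = 3.420×10^5 lb
Factor of safety n = P_cr / P = 341.98 / 130 = 2.63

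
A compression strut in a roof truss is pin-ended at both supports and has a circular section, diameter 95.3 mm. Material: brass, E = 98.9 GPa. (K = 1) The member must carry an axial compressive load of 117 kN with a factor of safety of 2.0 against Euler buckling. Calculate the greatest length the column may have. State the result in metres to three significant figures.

L_max ≈ 4.11 m

I = πd⁴/64 = π×95.3⁴/64 = 4.049×10^6 mm⁴
I = 4.049×10^-6 m⁴
Required critical load P_cr = n·P = 2.0 × 117 = 234.0 kN = 2.340×10^5 N
From P_cr = π²EI/(K·L)²:  L = (1/K)·√(π²EI/P_cr) = (1/1)·√(π²×9.89×10^10×4.049×10^-6/2.340×10^5)
L = 4.11 m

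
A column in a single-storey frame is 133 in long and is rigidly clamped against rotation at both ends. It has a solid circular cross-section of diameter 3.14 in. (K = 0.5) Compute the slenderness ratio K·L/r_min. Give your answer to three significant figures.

λ ≈ 84.7

For a solid circle r = d/4 = 3.14/4 = 0.7850 in
L_e = K·L = 0.5 × 133 = 66.50 in
λ = L_e / r_min = 66.500 / 0.7850 = 84.7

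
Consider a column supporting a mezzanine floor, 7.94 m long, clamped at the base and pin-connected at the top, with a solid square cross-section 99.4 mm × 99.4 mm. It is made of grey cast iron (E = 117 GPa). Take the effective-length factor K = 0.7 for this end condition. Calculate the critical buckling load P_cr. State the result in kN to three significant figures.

I = a⁴/12 = 99.4⁴/12 = 8.135×10^6 mm⁴
I = 8.135×10^6 mm⁴ = 8.135×10^-6 m⁴
Effective length L_e = K·L = 0.7 × 7.94 = 5.558 m
P_cr = π²EI / L_e² = π² × 117×10⁹ × 8.135×10^-6 / 5.558² = 3.041×10^5 N

P_cr ≈ 304 kN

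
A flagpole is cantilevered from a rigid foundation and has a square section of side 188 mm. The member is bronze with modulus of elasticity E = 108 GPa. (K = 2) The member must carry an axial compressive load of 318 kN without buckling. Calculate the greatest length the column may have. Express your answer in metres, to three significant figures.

L_max ≈ 9.34 m

I = a⁴/12 = 188⁴/12 = 1.041×10^8 mm⁴
I = 1.041×10^-4 m⁴
At the buckling limit P_cr = P = 3.180×10^5 N
From P_cr = π²EI/(K·L)²:  L = (1/K)·√(π²EI/P_cr) = (1/2)·√(π²×1.08×10^11×1.041×10^-4/3.180×10^5)
L = 9.34 m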